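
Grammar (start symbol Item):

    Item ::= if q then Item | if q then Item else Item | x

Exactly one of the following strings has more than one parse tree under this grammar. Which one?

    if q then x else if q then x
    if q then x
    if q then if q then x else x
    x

if q then if q then x else x

if q then x else if q then x: 1 tree
if q then x: 1 tree
if q then if q then x else x: 2 trees
x: 1 tree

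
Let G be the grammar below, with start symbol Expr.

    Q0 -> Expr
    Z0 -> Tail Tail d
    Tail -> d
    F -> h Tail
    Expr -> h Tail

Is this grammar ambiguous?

Only Expr, Tail are reachable from Expr; ignoring the rest: Each reachable nonterminal has at most one production per leading terminal, and all productions are right-linear; the derivation is determined token-by-token.

Unambiguous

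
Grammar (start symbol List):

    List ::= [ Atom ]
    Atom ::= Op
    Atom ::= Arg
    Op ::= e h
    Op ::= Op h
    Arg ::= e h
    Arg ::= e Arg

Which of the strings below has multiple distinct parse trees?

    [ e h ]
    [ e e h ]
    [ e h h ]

[ e h ]: 2 trees
[ e e h ]: 1 tree
[ e h h ]: 1 tree

[ e h ]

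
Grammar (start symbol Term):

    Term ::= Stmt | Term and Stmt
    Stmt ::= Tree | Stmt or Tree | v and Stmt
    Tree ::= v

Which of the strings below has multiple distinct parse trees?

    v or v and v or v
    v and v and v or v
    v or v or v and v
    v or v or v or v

v or v and v or v: 1 tree
v and v and v or v: 7 trees
v or v or v and v: 1 tree
v or v or v or v: 1 tree

v and v and v or v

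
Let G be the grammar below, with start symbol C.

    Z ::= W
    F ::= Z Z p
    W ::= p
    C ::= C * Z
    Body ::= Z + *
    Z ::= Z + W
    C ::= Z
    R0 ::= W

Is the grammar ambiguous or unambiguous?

Unambiguous

Only C, Z, W are reachable from C; ignoring the rest: This is a standard precedence ladder (C over Z over W), with each level left-recursive on its own operator ('*' at C, '+' at Z). That structure is LR(1), hence unambiguous.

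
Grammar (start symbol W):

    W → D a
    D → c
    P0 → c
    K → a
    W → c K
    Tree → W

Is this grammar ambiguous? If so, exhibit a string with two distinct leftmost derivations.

Witness: c a

Derivation 1: W ⇒ D a ⇒ c a
Derivation 2: W ⇒ c K ⇒ c a

Two distinct leftmost derivations for the same string.

Ambiguous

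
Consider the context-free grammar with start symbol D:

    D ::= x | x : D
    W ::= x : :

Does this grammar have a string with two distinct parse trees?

Unambiguous

Only D is reachable from D; ignoring the rest: Right-recursive list with a separator: after each atom, whether the separator follows determines the rule. One parse per string.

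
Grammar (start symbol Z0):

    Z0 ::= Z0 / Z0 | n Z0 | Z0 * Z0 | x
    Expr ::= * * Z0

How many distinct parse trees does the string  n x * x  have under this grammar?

Parse trees for n x * x:
  [Z0 n [Z0 [Z0 x] * [Z0 x]]]
  [Z0 [Z0 n [Z0 x]] * [Z0 x]]

2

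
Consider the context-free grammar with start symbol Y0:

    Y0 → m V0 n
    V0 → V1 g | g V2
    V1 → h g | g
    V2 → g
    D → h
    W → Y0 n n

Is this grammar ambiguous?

Ambiguous

Witness: m g g n

Derivation 1: Y0 ⇒ m V0 n ⇒ m V1 g n ⇒ m g g n
Derivation 2: Y0 ⇒ m V0 n ⇒ m g V2 n ⇒ m g g n

Two distinct leftmost derivations for the same string.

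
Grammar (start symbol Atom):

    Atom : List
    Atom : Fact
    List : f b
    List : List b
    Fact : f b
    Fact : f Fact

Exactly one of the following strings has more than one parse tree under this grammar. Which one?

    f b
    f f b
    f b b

f b: 2 trees
f f b: 1 tree
f b b: 1 tree

f b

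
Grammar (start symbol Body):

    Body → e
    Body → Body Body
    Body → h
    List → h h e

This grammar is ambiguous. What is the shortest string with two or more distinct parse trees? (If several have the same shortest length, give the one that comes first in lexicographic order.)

length 1: no string has ≥2 trees
length 2: no string has ≥2 trees
length 3: e e e has 2 parse trees

Two derivations of e e e:
  Body ⇒ Body Body ⇒ e Body ⇒ e Body Body ⇒ e e Body ⇒ e e e
  Body ⇒ Body Body ⇒ Body Body Body ⇒ e Body Body ⇒ e e Body ⇒ e e e

e e e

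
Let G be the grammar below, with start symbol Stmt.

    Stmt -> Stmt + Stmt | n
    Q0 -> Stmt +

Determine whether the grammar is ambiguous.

Ambiguous

Witness: n + n + n

Derivation 1: Stmt ⇒ Stmt + Stmt ⇒ Stmt + Stmt + Stmt ⇒ n + Stmt + Stmt ⇒ n + n + Stmt ⇒ n + n + n
Derivation 2: Stmt ⇒ Stmt + Stmt ⇒ n + Stmt ⇒ n + Stmt + Stmt ⇒ n + n + Stmt ⇒ n + n + n

Two distinct leftmost derivations for the same string.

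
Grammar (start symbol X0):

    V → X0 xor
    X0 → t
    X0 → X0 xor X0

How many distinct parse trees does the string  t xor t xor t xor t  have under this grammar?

Parse trees for t xor t xor t xor t:
  [X0 [X0 t] xor [X0 [X0 t] xor [X0 [X0 t] xor [X0 t]]]]
  [X0 [X0 t] xor [X0 [X0 [X0 t] xor [X0 t]] xor [X0 t]]]
  [X0 [X0 [X0 t] xor [X0 t]] xor [X0 [X0 t] xor [X0 t]]]
  [X0 [X0 [X0 t] xor [X0 [X0 t] xor [X0 t]]] xor [X0 t]]
  [X0 [X0 [X0 [X0 t] xor [X0 t]] xor [X0 t]] xor [X0 t]]

5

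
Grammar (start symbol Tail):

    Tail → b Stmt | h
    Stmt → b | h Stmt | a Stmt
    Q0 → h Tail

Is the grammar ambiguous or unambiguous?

(Q0 is unreachable from Tail, so its rules don't affect L(Tail).) The reachable rules are right-linear with at most one rule per (nonterminal, next-terminal) pair. Each input token forces the next rule, so parsing is deterministic.

Unambiguous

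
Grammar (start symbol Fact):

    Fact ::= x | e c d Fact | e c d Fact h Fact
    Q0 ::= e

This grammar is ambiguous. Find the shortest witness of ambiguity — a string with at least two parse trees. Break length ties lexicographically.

e c d e c d x h x

length 1: no string has ≥2 trees
length 4: no string has ≥2 trees
length 6: no string has ≥2 trees
length 7: no string has ≥2 trees
length 9: e c d e c d x h x has 2 parse trees

Two derivations of e c d e c d x h x:
  Fact ⇒ e c d Fact ⇒ e c d e c d Fact h Fact ⇒ e c d e c d x h Fact ⇒ e c d e c d x h x
  Fact ⇒ e c d Fact h Fact ⇒ e c d e c d Fact h Fact ⇒ e c d e c d x h Fact ⇒ e c d e c d x h x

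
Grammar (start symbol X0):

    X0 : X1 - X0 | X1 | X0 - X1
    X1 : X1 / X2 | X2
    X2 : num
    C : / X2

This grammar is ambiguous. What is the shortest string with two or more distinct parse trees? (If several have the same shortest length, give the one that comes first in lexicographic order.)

num - num

length 1: no string has ≥2 trees
length 3: num - num has 2 parse trees

Two derivations of num - num:
  X0 ⇒ X1 - X0 ⇒ X2 - X0 ⇒ num - X0 ⇒ num - X1 ⇒ num - X2 ⇒ num - num
  X0 ⇒ X0 - X1 ⇒ X1 - X1 ⇒ X2 - X1 ⇒ num - X1 ⇒ num - X2 ⇒ num - num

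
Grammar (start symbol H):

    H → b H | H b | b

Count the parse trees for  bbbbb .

16

Parse trees for bbbbb (showing first 6 of 16):
  [H b [H b [H b [H b [H b]]]]]
  [H b [H b [H b [H [H b] b]]]]
  [H b [H b [H [H b [H b]] b]]]
  [H b [H b [H [H [H b] b] b]]]
  [H b [H [H b [H b [H b]]] b]]
  [H b [H [H b [H [H b] b]] b]]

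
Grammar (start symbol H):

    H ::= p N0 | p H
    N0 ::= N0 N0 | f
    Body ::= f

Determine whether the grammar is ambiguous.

Ambiguous

Witness: p f f f

Derivation 1: H ⇒ p N0 ⇒ p N0 N0 ⇒ p N0 N0 N0 ⇒ p f N0 N0 ⇒ p f f N0 ⇒ p f f f
Derivation 2: H ⇒ p N0 ⇒ p N0 N0 ⇒ p f N0 ⇒ p f N0 N0 ⇒ p f f N0 ⇒ p f f f

Two distinct leftmost derivations for the same string.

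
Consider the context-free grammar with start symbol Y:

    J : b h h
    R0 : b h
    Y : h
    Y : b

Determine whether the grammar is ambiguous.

Unambiguous

Only Y is reachable from Y; ignoring the rest: The reachable rules are right-linear with at most one rule per (nonterminal, next-terminal) pair. Each input token forces the next rule, so parsing is deterministic.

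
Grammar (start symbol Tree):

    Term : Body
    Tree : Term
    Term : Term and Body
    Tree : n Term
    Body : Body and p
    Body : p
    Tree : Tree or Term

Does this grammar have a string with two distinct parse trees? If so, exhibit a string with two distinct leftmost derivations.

Ambiguous

Witness: p and p

Derivation 1: Tree ⇒ Term ⇒ Body ⇒ Body and p ⇒ p and p
Derivation 2: Tree ⇒ Term ⇒ Term and Body ⇒ Body and Body ⇒ p and Body ⇒ p and p

Two distinct leftmost derivations for the same string.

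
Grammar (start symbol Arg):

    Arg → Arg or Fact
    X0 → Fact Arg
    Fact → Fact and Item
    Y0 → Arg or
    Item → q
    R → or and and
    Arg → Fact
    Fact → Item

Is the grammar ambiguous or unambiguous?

Only Arg, Fact, Item are reachable from Arg; ignoring the rest: This is a standard precedence ladder (Arg over Fact over Item), with each level left-recursive on its own operator ('or' at Arg, 'and' at Fact). That structure is LR(1), hence unambiguous.

Unambiguous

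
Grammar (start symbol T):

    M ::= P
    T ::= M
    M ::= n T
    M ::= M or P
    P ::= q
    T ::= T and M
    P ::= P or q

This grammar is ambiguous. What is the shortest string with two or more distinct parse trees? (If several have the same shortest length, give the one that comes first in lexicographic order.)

q or q

length 1: no string has ≥2 trees
length 2: no string has ≥2 trees
length 3: q or q has 2 parse trees

Two derivations of q or q:
  T ⇒ M ⇒ P ⇒ P or q ⇒ q or q
  T ⇒ M ⇒ M or P ⇒ P or P ⇒ q or P ⇒ q or q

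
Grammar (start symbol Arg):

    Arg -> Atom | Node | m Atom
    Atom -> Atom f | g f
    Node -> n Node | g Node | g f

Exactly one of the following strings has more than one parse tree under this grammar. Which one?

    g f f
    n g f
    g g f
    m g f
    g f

g f f: 1 tree
n g f: 1 tree
g g f: 1 tree
m g f: 1 tree
g f: 2 trees

g f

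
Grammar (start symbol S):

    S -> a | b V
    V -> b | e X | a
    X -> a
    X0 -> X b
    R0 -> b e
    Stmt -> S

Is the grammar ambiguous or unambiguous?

(X0, R0, Stmt are unreachable from S, so their rules don't affect L(S).) Restricted to the reachable nonterminals, every rule has the form A → t or A → t B, and no two rules for the same A share a first terminal. The grammar encodes a DFA — one run per string.

Unambiguous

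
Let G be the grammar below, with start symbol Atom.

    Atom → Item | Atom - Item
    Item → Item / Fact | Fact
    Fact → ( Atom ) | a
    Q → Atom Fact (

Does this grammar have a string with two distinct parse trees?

Only Atom, Item, Fact are reachable from Atom; ignoring the rest: The grammar is stratified — Atom handles '-' (left-recursive), Item handles '/', Fact atoms. Each operator has a fixed associativity and precedence level, so every string has one parse.

Unambiguous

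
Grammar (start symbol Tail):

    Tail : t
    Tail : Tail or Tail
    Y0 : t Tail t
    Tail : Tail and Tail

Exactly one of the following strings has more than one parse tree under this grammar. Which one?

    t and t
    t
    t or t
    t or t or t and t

t or t or t and t

t and t: 1 tree
t: 1 tree
t or t: 1 tree
t or t or t and t: 5 trees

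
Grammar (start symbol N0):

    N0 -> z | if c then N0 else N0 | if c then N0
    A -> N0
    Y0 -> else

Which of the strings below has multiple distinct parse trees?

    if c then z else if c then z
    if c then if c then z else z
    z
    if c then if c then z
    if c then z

if c then z else if c then z: 1 tree
if c then if c then z else z: 2 trees
z: 1 tree
if c then if c then z: 1 tree
if c then z: 1 tree

if c then if c then z else z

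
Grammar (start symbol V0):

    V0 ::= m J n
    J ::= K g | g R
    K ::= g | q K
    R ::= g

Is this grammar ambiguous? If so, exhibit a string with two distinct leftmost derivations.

Ambiguous

Witness: m g g n

Derivation 1: V0 ⇒ m J n ⇒ m K g n ⇒ m g g n
Derivation 2: V0 ⇒ m J n ⇒ m g R n ⇒ m g g n

Two distinct leftmost derivations for the same string.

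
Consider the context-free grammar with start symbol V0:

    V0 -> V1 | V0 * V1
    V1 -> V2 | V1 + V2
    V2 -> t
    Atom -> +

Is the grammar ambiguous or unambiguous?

Unambiguous

(Atom is unreachable from V0, so its rules don't affect L(V0).) V0 → V0 * V1 | V1  ;  V1 → V1 + V2 | V2  — a left-associative chain with V2 at the bottom. Each string factors uniquely by precedence.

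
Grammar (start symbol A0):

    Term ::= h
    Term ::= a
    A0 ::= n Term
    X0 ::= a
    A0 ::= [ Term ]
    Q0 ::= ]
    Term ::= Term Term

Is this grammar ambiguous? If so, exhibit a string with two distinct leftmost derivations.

Witness: n a a a

Derivation 1: A0 ⇒ n Term ⇒ n Term Term ⇒ n a Term ⇒ n a Term Term ⇒ n a a Term ⇒ n a a a
Derivation 2: A0 ⇒ n Term ⇒ n Term Term ⇒ n Term Term Term ⇒ n a Term Term ⇒ n a a Term ⇒ n a a a

Two distinct leftmost derivations for the same string.

Ambiguous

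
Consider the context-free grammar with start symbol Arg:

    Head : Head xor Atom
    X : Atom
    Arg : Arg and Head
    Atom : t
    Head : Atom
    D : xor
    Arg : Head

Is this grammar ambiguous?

Unambiguous

Only Arg, Head, Atom are reachable from Arg; ignoring the rest: This is a standard precedence ladder (Arg over Head over Atom), with each level left-recursive on its own operator ('and' at Arg, 'xor' at Head). That structure is LR(1), hence unambiguous.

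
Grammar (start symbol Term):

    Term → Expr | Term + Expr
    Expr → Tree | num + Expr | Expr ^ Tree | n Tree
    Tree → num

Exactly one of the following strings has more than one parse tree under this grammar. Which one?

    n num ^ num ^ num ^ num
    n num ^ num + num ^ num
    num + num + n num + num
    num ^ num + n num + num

num + num + n num + num

n num ^ num ^ num ^ num: 1 tree
n num ^ num + num ^ num: 1 tree
num + num + n num + num: 4 trees
num ^ num + n num + num: 1 tree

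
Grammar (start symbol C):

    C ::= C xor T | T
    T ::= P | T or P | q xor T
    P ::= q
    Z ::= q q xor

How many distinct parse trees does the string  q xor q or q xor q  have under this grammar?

3

Parse trees for q xor q or q xor q:
  [C [C [C [T [P q]]] xor [T [T [P q]] or [P q]]] xor [T [P q]]]
  [C [C [T [T q xor [T [P q]]] or [P q]]] xor [T [P q]]]
  [C [C [T q xor [T [T [P q]] or [P q]]]] xor [T [P q]]]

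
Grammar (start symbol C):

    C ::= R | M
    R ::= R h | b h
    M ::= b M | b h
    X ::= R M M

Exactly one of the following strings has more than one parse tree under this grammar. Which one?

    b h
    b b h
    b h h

b h

b h: 2 trees
b b h: 1 tree
b h h: 1 tree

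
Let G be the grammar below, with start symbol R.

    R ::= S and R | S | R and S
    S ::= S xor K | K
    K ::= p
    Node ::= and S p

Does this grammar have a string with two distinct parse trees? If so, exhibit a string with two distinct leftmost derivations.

Witness: p and p

Derivation 1: R ⇒ S and R ⇒ K and R ⇒ p and R ⇒ p and S ⇒ p and K ⇒ p and p
Derivation 2: R ⇒ R and S ⇒ S and S ⇒ K and S ⇒ p and S ⇒ p and K ⇒ p and p

Two distinct leftmost derivations for the same string.

Ambiguous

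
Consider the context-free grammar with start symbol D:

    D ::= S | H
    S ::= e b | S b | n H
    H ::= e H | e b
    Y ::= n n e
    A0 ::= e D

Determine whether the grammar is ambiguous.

Ambiguous

Witness: e b

Derivation 1: D ⇒ S ⇒ e b
Derivation 2: D ⇒ H ⇒ e b

Two distinct leftmost derivations for the same string.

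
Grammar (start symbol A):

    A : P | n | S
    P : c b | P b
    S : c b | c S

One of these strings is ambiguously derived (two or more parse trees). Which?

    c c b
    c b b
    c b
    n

c c b: 1 tree
c b b: 1 tree
c b: 2 trees
n: 1 tree

c b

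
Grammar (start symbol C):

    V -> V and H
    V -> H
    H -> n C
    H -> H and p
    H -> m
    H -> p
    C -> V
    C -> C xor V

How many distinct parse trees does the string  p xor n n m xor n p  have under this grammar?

3

Parse trees for p xor n n m xor n p:
  [C [C [V [H p]]] xor [V [H n [C [V [H n [C [C [V [H m]]] xor [V [H n [C [V [H p]]]]]]]]]]]]
  [C [C [V [H p]]] xor [V [H n [C [C [V [H n [C [V [H m]]]]]] xor [V [H n [C [V [H p]]]]]]]]]
  [C [C [C [V [H p]]] xor [V [H n [C [V [H n [C [V [H m]]]]]]]]] xor [V [H n [C [V [H p]]]]]]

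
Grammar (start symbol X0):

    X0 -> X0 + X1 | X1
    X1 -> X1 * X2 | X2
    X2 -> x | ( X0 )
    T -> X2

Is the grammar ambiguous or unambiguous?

Only X0, X1, X2 are reachable from X0; ignoring the rest: This is a standard precedence ladder (X0 over X1 over X2), with each level left-recursive on its own operator ('+' at X0, '*' at X1). That structure is LR(1), hence unambiguous.

Unambiguous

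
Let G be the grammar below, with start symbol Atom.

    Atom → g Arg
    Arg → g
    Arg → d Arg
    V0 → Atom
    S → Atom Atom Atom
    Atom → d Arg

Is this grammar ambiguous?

Unambiguous

(V0, S are unreachable from Atom, so their rules don't affect L(Atom).) Restricted to the reachable nonterminals, every rule has the form A → t or A → t B, and no two rules for the same A share a first terminal. The grammar encodes a DFA — one run per string.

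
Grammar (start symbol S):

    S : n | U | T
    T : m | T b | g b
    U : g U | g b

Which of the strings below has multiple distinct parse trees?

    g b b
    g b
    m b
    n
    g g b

g b

g b b: 1 tree
g b: 2 trees
m b: 1 tree
n: 1 tree
g g b: 1 tree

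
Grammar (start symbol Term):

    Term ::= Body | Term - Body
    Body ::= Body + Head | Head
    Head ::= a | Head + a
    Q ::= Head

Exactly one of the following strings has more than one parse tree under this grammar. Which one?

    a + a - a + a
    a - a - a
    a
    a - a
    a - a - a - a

a + a - a + a: 4 trees
a - a - a: 1 tree
a: 1 tree
a - a: 1 tree
a - a - a - a: 1 tree

a + a - a + a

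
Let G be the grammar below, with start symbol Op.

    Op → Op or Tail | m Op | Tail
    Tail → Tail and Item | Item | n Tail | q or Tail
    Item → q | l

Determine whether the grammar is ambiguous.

Witness: q or l

Derivation 1: Op ⇒ Op or Tail ⇒ Tail or Tail ⇒ Item or Tail ⇒ q or Tail ⇒ q or Item ⇒ q or l
Derivation 2: Op ⇒ Tail ⇒ q or Tail ⇒ q or Item ⇒ q or l

Two distinct leftmost derivations for the same string.

Ambiguous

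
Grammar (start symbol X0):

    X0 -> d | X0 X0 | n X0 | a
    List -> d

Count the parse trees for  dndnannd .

Parse trees for dndnannd (showing first 6 of 12):
  [X0 [X0 d] [X0 [X0 n [X0 d]] [X0 [X0 n [X0 a]] [X0 n [X0 n [X0 d]]]]]]
  [X0 [X0 d] [X0 [X0 n [X0 d]] [X0 n [X0 [X0 a] [X0 n [X0 n [X0 d]]]]]]]
  [X0 [X0 d] [X0 [X0 [X0 n [X0 d]] [X0 n [X0 a]]] [X0 n [X0 n [X0 d]]]]]
  [X0 [X0 d] [X0 [X0 n [X0 [X0 d] [X0 n [X0 a]]]] [X0 n [X0 n [X0 d]]]]]
  [X0 [X0 d] [X0 n [X0 [X0 d] [X0 [X0 n [X0 a]] [X0 n [X0 n [X0 d]]]]]]]
  [X0 [X0 d] [X0 n [X0 [X0 d] [X0 n [X0 [X0 a] [X0 n [X0 n [X0 d]]]]]]]]

12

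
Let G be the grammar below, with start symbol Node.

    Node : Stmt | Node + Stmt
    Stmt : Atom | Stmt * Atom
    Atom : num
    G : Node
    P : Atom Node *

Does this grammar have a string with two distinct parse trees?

Unambiguous

Only Node, Stmt, Atom are reachable from Node; ignoring the rest: The grammar is stratified — Node handles '+' (left-recursive), Stmt handles '*', Atom atoms. Each operator has a fixed associativity and precedence level, so every string has one parse.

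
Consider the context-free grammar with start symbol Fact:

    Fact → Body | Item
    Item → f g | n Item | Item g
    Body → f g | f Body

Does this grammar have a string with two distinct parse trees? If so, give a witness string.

Witness: f g

Derivation 1: Fact ⇒ Body ⇒ f g
Derivation 2: Fact ⇒ Item ⇒ f g

Two distinct leftmost derivations for the same string.

Ambiguous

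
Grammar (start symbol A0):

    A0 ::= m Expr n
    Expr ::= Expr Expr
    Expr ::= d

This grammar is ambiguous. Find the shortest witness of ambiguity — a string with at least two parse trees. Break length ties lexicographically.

length 3: no string has ≥2 trees
length 4: no string has ≥2 trees
length 5: m d d d n has 2 parse trees

Two derivations of m d d d n:
  A0 ⇒ m Expr n ⇒ m Expr Expr n ⇒ m Expr Expr Expr n ⇒ m d Expr Expr n ⇒ m d d Expr n ⇒ m d d d n
  A0 ⇒ m Expr n ⇒ m Expr Expr n ⇒ m d Expr n ⇒ m d Expr Expr n ⇒ m d d Expr n ⇒ m d d d n

m d d d n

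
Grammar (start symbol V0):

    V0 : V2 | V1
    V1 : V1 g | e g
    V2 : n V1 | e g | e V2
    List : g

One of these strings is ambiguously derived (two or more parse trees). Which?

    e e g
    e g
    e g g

e g

e e g: 1 tree
e g: 2 trees
e g g: 1 tree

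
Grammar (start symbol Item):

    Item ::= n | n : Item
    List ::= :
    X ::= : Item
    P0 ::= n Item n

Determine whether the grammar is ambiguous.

Only Item is reachable from Item; ignoring the rest: The reachable grammar is A → atom sep A | atom. Each atom is followed by either the separator (recurse) or end-of-string (stop) — no choice point.

Unambiguous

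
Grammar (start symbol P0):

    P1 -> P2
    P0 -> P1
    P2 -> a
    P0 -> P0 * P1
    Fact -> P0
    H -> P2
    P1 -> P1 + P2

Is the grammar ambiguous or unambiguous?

Unambiguous

Only P0, P1, P2 are reachable from P0; ignoring the rest: This is a standard precedence ladder (P0 over P1 over P2), with each level left-recursive on its own operator ('*' at P0, '+' at P1). That structure is LR(1), hence unambiguous.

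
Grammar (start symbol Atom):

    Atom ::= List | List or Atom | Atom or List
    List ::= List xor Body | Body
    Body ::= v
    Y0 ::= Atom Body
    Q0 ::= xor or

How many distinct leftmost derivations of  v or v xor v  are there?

Parse trees for v or v xor v:
  [Atom [List [Body v]] or [Atom [List [List [Body v]] xor [Body v]]]]
  [Atom [Atom [List [Body v]]] or [List [List [Body v]] xor [Body v]]]

2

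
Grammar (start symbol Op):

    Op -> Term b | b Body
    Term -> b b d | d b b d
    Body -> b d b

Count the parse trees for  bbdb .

2

Parse trees for bbdb:
  [Op [Term b b d] b]
  [Op b [Body b d b]]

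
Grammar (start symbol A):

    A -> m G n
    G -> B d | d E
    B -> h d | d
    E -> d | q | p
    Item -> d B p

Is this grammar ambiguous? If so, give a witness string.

Witness: m d d n

Derivation 1: A ⇒ m G n ⇒ m B d n ⇒ m d d n
Derivation 2: A ⇒ m G n ⇒ m d E n ⇒ m d d n

Two distinct leftmost derivations for the same string.

Ambiguous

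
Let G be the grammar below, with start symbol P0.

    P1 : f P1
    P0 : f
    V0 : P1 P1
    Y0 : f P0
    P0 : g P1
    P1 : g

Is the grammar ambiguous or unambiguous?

Unambiguous

Only P0, P1 are reachable from P0; ignoring the rest: Each reachable nonterminal has at most one production per leading terminal, and all productions are right-linear; the derivation is determined token-by-token.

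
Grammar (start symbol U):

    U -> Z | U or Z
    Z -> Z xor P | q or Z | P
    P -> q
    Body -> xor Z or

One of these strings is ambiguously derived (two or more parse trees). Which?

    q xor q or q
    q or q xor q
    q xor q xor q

q or q xor q

q xor q or q: 1 tree
q or q xor q: 3 trees
q xor q xor q: 1 tree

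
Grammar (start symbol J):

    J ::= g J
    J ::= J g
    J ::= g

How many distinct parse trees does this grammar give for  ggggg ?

Parse trees for ggggg (showing first 6 of 16):
  [J g [J g [J g [J g [J g]]]]]
  [J g [J g [J g [J [J g] g]]]]
  [J g [J g [J [J g [J g]] g]]]
  [J g [J g [J [J [J g] g] g]]]
  [J g [J [J g [J g [J g]]] g]]
  [J g [J [J g [J [J g] g]] g]]

16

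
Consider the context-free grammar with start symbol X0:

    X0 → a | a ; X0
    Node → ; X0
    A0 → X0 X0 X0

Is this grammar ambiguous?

Unambiguous

(Node, A0 are unreachable from X0, so their rules don't affect L(X0).) Right-recursive list with a separator: after each atom, whether the separator follows determines the rule. One parse per string.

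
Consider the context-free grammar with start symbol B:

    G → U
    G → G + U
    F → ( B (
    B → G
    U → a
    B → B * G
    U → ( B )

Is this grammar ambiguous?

Only B, G, U are reachable from B; ignoring the rest: The grammar is stratified — B handles '*' (left-recursive), G handles '+', U atoms. Each operator has a fixed associativity and precedence level, so every string has one parse.

Unambiguous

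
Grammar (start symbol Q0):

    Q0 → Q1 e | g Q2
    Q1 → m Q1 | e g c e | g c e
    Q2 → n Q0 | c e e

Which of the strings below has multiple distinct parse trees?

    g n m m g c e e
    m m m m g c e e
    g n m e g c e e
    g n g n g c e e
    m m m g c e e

g n g n g c e e

g n m m g c e e: 1 tree
m m m m g c e e: 1 tree
g n m e g c e e: 1 tree
g n g n g c e e: 2 trees
m m m g c e e: 1 tree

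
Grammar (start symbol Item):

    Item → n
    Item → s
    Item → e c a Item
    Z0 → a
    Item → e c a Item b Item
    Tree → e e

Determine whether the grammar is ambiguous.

Witness: e c a e c a n b n

Derivation 1: Item ⇒ e c a Item ⇒ e c a e c a Item b Item ⇒ e c a e c a n b Item ⇒ e c a e c a n b n
Derivation 2: Item ⇒ e c a Item b Item ⇒ e c a e c a Item b Item ⇒ e c a e c a n b Item ⇒ e c a e c a n b n

Two distinct leftmost derivations for the same string.

Ambiguous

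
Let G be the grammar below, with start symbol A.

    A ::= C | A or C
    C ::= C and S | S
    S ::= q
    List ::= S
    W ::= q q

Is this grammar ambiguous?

Unambiguous

(List, W are unreachable from A, so their rules don't affect L(A).) This is a standard precedence ladder (A over C over S), with each level left-recursive on its own operator ('or' at A, 'and' at C). That structure is LR(1), hence unambiguous.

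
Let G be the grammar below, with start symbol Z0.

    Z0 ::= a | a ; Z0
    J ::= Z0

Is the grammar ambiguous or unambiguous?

Only Z0 is reachable from Z0; ignoring the rest: Right-recursive list with a separator: after each atom, whether the separator follows determines the rule. One parse per string.

Unambiguous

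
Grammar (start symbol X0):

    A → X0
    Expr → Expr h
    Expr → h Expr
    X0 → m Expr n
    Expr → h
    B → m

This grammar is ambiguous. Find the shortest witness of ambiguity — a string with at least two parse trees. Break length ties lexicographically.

m h h n

length 3: no string has ≥2 trees
length 4: m h h n has 2 parse trees

Two derivations of m h h n:
  X0 ⇒ m Expr n ⇒ m Expr h n ⇒ m h h n
  X0 ⇒ m Expr n ⇒ m h Expr n ⇒ m h h n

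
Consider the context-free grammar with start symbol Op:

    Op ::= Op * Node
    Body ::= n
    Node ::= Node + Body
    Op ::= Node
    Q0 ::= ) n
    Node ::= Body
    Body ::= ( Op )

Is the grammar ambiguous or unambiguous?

Unambiguous

(Q0 is unreachable from Op, so its rules don't affect L(Op).) Op → Op * Node | Node  ;  Node → Node + Body | Body  — a left-associative chain with Body at the bottom. Each string factors uniquely by precedence.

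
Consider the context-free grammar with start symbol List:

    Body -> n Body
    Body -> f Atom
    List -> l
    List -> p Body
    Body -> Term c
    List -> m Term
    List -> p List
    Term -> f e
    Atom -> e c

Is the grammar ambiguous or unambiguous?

Witness: p f e c

Derivation 1: List ⇒ p Body ⇒ p f Atom ⇒ p f e c
Derivation 2: List ⇒ p Body ⇒ p Term c ⇒ p f e c

Two distinct leftmost derivations for the same string.

Ambiguous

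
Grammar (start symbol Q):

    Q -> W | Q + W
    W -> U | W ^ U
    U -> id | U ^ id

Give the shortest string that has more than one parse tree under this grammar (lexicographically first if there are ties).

id ^ id

length 1: no string has ≥2 trees
length 3: id ^ id has 2 parse trees

Two derivations of id ^ id:
  Q ⇒ W ⇒ U ⇒ U ^ id ⇒ id ^ id
  Q ⇒ W ⇒ W ^ U ⇒ U ^ U ⇒ id ^ U ⇒ id ^ id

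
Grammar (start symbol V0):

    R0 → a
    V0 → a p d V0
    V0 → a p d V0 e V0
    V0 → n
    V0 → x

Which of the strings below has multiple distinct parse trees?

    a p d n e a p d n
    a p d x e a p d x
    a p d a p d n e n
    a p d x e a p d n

a p d a p d n e n

a p d n e a p d n: 1 tree
a p d x e a p d x: 1 tree
a p d a p d n e n: 2 trees
a p d x e a p d n: 1 tree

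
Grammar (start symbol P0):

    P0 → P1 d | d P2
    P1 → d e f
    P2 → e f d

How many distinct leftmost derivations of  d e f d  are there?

Parse trees for d e f d:
  [P0 [P1 d e f] d]
  [P0 d [P2 e f d]]

2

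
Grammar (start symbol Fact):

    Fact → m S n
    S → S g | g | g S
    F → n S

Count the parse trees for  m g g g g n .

Parse trees for m g g g g n:
  [Fact m [S [S [S [S g] g] g] g] n]
  [Fact m [S [S [S g [S g]] g] g] n]
  [Fact m [S [S g [S [S g] g]] g] n]
  [Fact m [S [S g [S g [S g]]] g] n]
  [Fact m [S g [S [S [S g] g] g]] n]
  [Fact m [S g [S [S g [S g]] g]] n]
  [Fact m [S g [S g [S [S g] g]]] n]
  [Fact m [S g [S g [S g [S g]]]] n]

8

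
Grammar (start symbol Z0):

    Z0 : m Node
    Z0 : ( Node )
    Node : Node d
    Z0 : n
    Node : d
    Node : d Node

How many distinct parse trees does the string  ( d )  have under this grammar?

1

Parse trees for ( d ):
  [Z0 ( [Node d] )]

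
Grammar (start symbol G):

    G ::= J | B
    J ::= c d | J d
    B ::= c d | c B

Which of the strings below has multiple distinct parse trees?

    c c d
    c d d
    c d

c d

c c d: 1 tree
c d d: 1 tree
c d: 2 trees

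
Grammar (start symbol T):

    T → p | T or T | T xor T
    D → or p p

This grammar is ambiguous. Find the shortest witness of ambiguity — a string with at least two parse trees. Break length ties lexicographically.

p or p or p

length 1: no string has ≥2 trees
length 3: no string has ≥2 trees
length 5: p or p or p has 2 parse trees

Two derivations of p or p or p:
  T ⇒ T or T ⇒ p or T ⇒ p or T or T ⇒ p or p or T ⇒ p or p or p
  T ⇒ T or T ⇒ T or T or T ⇒ p or T or T ⇒ p or p or T ⇒ p or p or p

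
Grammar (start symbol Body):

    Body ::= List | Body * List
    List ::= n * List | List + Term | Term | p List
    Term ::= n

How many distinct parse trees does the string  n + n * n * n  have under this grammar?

2

Parse trees for n + n * n * n:
  [Body [Body [List [List [Term n]] + [Term n]]] * [List n * [List [Term n]]]]
  [Body [Body [Body [List [List [Term n]] + [Term n]]] * [List [Term n]]] * [List [Term n]]]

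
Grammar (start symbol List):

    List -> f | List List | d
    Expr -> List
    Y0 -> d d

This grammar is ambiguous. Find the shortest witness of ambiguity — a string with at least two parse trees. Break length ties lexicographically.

length 1: no string has ≥2 trees
length 2: no string has ≥2 trees
length 3: d d d has 2 parse trees

Two derivations of d d d:
  List ⇒ List List ⇒ List List List ⇒ d List List ⇒ d d List ⇒ d d d
  List ⇒ List List ⇒ d List ⇒ d List List ⇒ d d List ⇒ d d d

d d d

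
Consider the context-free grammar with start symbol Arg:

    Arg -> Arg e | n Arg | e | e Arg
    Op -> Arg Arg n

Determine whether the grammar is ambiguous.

Ambiguous

Witness: e e

Derivation 1: Arg ⇒ Arg e ⇒ e e
Derivation 2: Arg ⇒ e Arg ⇒ e e

Two distinct leftmost derivations for the same string.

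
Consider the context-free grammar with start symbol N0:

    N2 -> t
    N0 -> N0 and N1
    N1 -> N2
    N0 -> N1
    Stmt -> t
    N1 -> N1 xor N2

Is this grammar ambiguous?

Only N0, N1, N2 are reachable from N0; ignoring the rest: N0 → N0 and N1 | N1  ;  N1 → N1 xor N2 | N2  — a left-associative chain with N2 at the bottom. Each string factors uniquely by precedence.

Unambiguous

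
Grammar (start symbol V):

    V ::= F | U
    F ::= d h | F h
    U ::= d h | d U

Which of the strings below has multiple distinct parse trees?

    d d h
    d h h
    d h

d h

d d h: 1 tree
d h h: 1 tree
d h: 2 trees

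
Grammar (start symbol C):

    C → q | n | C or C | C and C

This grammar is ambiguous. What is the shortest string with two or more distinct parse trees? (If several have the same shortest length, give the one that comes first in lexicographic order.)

n and n and n

length 1: no string has ≥2 trees
length 3: no string has ≥2 trees
length 5: n and n and n has 2 parse trees

Two derivations of n and n and n:
  C ⇒ C and C ⇒ n and C ⇒ n and C and C ⇒ n and n and C ⇒ n and n and n
  C ⇒ C and C ⇒ C and C and C ⇒ n and C and C ⇒ n and n and C ⇒ n and n and n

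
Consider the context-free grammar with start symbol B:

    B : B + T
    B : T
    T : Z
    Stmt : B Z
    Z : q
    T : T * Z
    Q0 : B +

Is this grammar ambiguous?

(Q0, Stmt are unreachable from B, so their rules don't affect L(B).) B → B + T | T  ;  T → T * Z | Z  — a left-associative chain with Z at the bottom. Each string factors uniquely by precedence.

Unambiguous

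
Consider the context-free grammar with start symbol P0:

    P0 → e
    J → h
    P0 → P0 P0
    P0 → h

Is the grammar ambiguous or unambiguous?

Witness: e e e

Derivation 1: P0 ⇒ P0 P0 ⇒ e P0 ⇒ e P0 P0 ⇒ e e P0 ⇒ e e e
Derivation 2: P0 ⇒ P0 P0 ⇒ P0 P0 P0 ⇒ e P0 P0 ⇒ e e P0 ⇒ e e e

Two distinct leftmost derivations for the same string.

Ambiguous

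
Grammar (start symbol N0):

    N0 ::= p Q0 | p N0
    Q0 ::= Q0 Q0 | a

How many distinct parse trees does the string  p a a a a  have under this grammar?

Parse trees for p a a a a:
  [N0 p [Q0 [Q0 a] [Q0 [Q0 a] [Q0 [Q0 a] [Q0 a]]]]]
  [N0 p [Q0 [Q0 a] [Q0 [Q0 [Q0 a] [Q0 a]] [Q0 a]]]]
  [N0 p [Q0 [Q0 [Q0 a] [Q0 a]] [Q0 [Q0 a] [Q0 a]]]]
  [N0 p [Q0 [Q0 [Q0 a] [Q0 [Q0 a] [Q0 a]]] [Q0 a]]]
  [N0 p [Q0 [Q0 [Q0 [Q0 a] [Q0 a]] [Q0 a]] [Q0 a]]]

5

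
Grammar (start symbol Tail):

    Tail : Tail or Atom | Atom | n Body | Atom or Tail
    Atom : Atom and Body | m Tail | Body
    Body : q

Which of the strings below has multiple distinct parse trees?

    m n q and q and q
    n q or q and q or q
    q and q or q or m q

m n q and q and q: 1 tree
n q or q and q or q: 1 tree
q and q or q or m q: 4 trees

q and q or q or m q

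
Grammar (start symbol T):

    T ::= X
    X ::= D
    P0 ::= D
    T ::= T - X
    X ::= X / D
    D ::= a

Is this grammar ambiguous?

(P0 is unreachable from T, so its rules don't affect L(T).) The grammar is stratified — T handles '-' (left-recursive), X handles '/', D atoms. Each operator has a fixed associativity and precedence level, so every string has one parse.

Unambiguous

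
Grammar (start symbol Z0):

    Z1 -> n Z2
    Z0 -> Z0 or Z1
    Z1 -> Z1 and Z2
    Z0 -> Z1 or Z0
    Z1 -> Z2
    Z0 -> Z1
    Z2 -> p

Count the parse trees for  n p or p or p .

Parse trees for n p or p or p:
  [Z0 [Z0 [Z0 [Z1 n [Z2 p]]] or [Z1 [Z2 p]]] or [Z1 [Z2 p]]]
  [Z0 [Z0 [Z1 n [Z2 p]] or [Z0 [Z1 [Z2 p]]]] or [Z1 [Z2 p]]]
  [Z0 [Z1 n [Z2 p]] or [Z0 [Z0 [Z1 [Z2 p]]] or [Z1 [Z2 p]]]]
  [Z0 [Z1 n [Z2 p]] or [Z0 [Z1 [Z2 p]] or [Z0 [Z1 [Z2 p]]]]]

4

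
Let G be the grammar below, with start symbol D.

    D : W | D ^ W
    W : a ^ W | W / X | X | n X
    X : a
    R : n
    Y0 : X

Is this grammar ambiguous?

Ambiguous

Witness: a ^ a

Derivation 1: D ⇒ W ⇒ a ^ W ⇒ a ^ X ⇒ a ^ a
Derivation 2: D ⇒ D ^ W ⇒ W ^ W ⇒ X ^ W ⇒ a ^ W ⇒ a ^ X ⇒ a ^ a

Two distinct leftmost derivations for the same string.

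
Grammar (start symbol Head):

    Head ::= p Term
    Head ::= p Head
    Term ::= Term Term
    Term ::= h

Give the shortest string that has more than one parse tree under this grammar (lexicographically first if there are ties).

length 2: no string has ≥2 trees
length 3: no string has ≥2 trees
length 4: p h h h has 2 parse trees

Two derivations of p h h h:
  Head ⇒ p Term ⇒ p Term Term ⇒ p Term Term Term ⇒ p h Term Term ⇒ p h h Term ⇒ p h h h
  Head ⇒ p Term ⇒ p Term Term ⇒ p h Term ⇒ p h Term Term ⇒ p h h Term ⇒ p h h h

p h h h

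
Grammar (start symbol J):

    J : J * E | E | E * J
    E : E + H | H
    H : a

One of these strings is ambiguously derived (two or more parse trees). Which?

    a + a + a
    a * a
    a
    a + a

a * a

a + a + a: 1 tree
a * a: 2 trees
a: 1 tree
a + a: 1 tree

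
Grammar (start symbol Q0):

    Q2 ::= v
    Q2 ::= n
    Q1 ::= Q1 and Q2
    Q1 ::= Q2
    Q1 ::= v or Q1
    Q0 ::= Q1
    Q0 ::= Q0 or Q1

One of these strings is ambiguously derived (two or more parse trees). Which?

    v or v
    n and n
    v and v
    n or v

v or v: 2 trees
n and n: 1 tree
v and v: 1 tree
n or v: 1 tree

v or v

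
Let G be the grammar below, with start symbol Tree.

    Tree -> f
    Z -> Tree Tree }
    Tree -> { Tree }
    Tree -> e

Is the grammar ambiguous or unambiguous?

Unambiguous

(Z is unreachable from Tree, so its rules don't affect L(Tree).) Each string is a nest of matched brackets around a single atom. An opening bracket forces the recursive rule; an atom forces the base rule.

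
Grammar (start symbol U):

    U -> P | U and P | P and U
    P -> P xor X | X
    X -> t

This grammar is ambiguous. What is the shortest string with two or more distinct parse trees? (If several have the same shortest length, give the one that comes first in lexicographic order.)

length 1: no string has ≥2 trees
length 3: t and t has 2 parse trees

Two derivations of t and t:
  U ⇒ U and P ⇒ P and P ⇒ X and P ⇒ t and P ⇒ t and X ⇒ t and t
  U ⇒ P and U ⇒ X and U ⇒ t and U ⇒ t and P ⇒ t and X ⇒ t and t

t and t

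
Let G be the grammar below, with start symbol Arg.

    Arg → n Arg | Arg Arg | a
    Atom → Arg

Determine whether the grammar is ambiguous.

Ambiguous

Witness: a a a

Derivation 1: Arg ⇒ Arg Arg ⇒ Arg Arg Arg ⇒ a Arg Arg ⇒ a a Arg ⇒ a a a
Derivation 2: Arg ⇒ Arg Arg ⇒ a Arg ⇒ a Arg Arg ⇒ a a Arg ⇒ a a a

Two distinct leftmost derivations for the same string.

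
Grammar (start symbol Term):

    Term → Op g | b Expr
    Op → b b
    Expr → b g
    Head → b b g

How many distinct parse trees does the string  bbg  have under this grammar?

Parse trees for bbg:
  [Term [Op b b] g]
  [Term b [Expr b g]]

2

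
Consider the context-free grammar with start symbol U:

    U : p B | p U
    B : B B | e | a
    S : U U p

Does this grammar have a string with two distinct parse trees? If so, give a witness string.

Ambiguous

Witness: p a a a

Derivation 1: U ⇒ p B ⇒ p B B ⇒ p B B B ⇒ p a B B ⇒ p a a B ⇒ p a a a
Derivation 2: U ⇒ p B ⇒ p B B ⇒ p a B ⇒ p a B B ⇒ p a a B ⇒ p a a a

Two distinct leftmost derivations for the same string.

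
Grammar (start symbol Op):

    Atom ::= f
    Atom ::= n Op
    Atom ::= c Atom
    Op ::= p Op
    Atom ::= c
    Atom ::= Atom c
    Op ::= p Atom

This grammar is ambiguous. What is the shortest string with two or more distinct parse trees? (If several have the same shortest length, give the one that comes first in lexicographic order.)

p c c

length 2: no string has ≥2 trees
length 3: p c c has 2 parse trees

Two derivations of p c c:
  Op ⇒ p Atom ⇒ p c Atom ⇒ p c c
  Op ⇒ p Atom ⇒ p Atom c ⇒ p c c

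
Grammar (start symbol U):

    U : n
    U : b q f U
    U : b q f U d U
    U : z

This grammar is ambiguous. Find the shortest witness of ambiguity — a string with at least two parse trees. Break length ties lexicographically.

length 1: no string has ≥2 trees
length 4: no string has ≥2 trees
length 6: no string has ≥2 trees
length 7: no string has ≥2 trees
length 9: b q f b q f n d n has 2 parse trees

Two derivations of b q f b q f n d n:
  U ⇒ b q f U ⇒ b q f b q f U d U ⇒ b q f b q f n d U ⇒ b q f b q f n d n
  U ⇒ b q f U d U ⇒ b q f b q f U d U ⇒ b q f b q f n d U ⇒ b q f b q f n d n

b q f b q f n d n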